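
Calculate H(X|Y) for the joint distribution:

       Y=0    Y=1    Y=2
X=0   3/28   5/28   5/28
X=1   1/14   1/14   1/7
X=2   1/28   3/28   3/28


H(X|Y) = Σ_y p(y) H(X|Y=y)
  p(Y=0) = 3/14, H(X|Y=0) = 1.4591
  p(Y=1) = 5/14, H(X|Y=1) = 1.4855
  p(Y=2) = 3/7, H(X|Y=2) = 1.5546
H(X|Y) = 0.2143×1.4591 + 0.3571×1.4855 + 0.4286×1.5546 = 1.5095 bits


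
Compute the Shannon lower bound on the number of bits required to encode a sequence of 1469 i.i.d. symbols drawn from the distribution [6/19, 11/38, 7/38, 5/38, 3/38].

Entropy H = 2.1666 bits/symbol
Minimum bits = H × n = 2.1666 × 1469
= 3182.78 bits


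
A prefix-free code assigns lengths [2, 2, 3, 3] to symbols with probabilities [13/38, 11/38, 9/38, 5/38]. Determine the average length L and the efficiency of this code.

Average length L = Σ p_i × l_i = 2.3684 bits
Entropy H = 1.9243 bits
Efficiency η = H/L × 100% = 81.25%


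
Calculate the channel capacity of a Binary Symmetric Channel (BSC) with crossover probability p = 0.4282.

For BSC with error probability p:
C = 1 - H(p) where H(p) is binary entropy
H(0.4282) = -0.4282 × log₂(0.4282) - 0.5718 × log₂(0.5718)
H(p) = 0.9851
C = 1 - 0.9851 = 0.0149 bits/use


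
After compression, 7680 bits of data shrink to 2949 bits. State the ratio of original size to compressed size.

Compression ratio = Original / Compressed
= 7680 / 2949 = 2.60:1


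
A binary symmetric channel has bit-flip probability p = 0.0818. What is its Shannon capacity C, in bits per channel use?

For BSC with error probability p:
C = 1 - H(p) where H(p) is binary entropy
H(0.0818) = -0.0818 × log₂(0.0818) - 0.9182 × log₂(0.9182)
H(p) = 0.4085
C = 1 - 0.4085 = 0.5915 bits/use


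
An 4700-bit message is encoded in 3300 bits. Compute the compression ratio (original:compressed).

Compression ratio = Original / Compressed
= 4700 / 3300 = 1.42:1


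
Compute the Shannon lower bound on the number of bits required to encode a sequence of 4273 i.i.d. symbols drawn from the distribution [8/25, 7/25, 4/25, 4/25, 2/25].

Entropy H = 2.1778 bits/symbol
Minimum bits = H × n = 2.1778 × 4273
= 9305.73 bits


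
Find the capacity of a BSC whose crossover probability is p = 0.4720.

For BSC with error probability p:
C = 1 - H(p) where H(p) is binary entropy
H(0.4720) = -0.4720 × log₂(0.4720) - 0.5280 × log₂(0.5280)
H(p) = 0.9977
C = 1 - 0.9977 = 0.0023 bits/use


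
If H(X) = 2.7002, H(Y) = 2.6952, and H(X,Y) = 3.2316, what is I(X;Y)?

I(X;Y) = H(X) + H(Y) - H(X,Y)
I(X;Y) = 2.7002 + 2.6952 - 3.2316 = 2.1638 bits


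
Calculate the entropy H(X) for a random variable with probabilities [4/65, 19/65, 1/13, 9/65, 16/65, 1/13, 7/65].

H(X) = -Σ p(x) log₂ p(x)
  -4/65 × log₂(4/65) = 0.2475
  -19/65 × log₂(19/65) = 0.5187
  -1/13 × log₂(1/13) = 0.2846
  -9/65 × log₂(9/65) = 0.3950
  -16/65 × log₂(16/65) = 0.4978
  -1/13 × log₂(1/13) = 0.2846
  -7/65 × log₂(7/65) = 0.3462
H(X) = 2.5745 bits


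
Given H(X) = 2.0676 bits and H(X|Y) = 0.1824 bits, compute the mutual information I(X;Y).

I(X;Y) = H(X) - H(X|Y)
I(X;Y) = 2.0676 - 0.1824 = 1.8852 bits


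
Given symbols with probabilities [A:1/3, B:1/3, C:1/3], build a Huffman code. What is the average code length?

Huffman tree construction:
Combine smallest probabilities repeatedly
Resulting codes:
  A: 10 (length 2)
  B: 11 (length 2)
  C: 0 (length 1)
Average length = Σ p(s) × length(s) = 1.6667 bits


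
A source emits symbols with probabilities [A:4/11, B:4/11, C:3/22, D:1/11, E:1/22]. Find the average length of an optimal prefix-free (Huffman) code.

Huffman tree construction:
Combine smallest probabilities repeatedly
Resulting codes:
  A: 11 (length 2)
  B: 0 (length 1)
  C: 100 (length 3)
  D: 1011 (length 4)
  E: 1010 (length 4)
Average length = Σ p(s) × length(s) = 2.0455 bits


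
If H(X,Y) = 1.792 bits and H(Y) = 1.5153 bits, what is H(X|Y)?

Chain rule: H(X,Y) = H(X|Y) + H(Y)
H(X|Y) = H(X,Y) - H(Y) = 1.792 - 1.5153 = 0.2767 bits


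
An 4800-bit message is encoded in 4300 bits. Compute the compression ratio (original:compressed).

Compression ratio = Original / Compressed
= 4800 / 4300 = 1.12:1


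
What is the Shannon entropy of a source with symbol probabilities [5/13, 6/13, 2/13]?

H(X) = -Σ p(x) log₂ p(x)
  -5/13 × log₂(5/13) = 0.5302
  -6/13 × log₂(6/13) = 0.5148
  -2/13 × log₂(2/13) = 0.4155
H(X) = 1.4605 bits


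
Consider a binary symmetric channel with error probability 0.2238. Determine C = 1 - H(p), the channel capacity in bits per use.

For BSC with error probability p:
C = 1 - H(p) where H(p) is binary entropy
H(0.2238) = -0.2238 × log₂(0.2238) - 0.7762 × log₂(0.7762)
H(p) = 0.7670
C = 1 - 0.7670 = 0.2330 bits/use


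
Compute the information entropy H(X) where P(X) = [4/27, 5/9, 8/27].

H(X) = -Σ p(x) log₂ p(x)
  -4/27 × log₂(4/27) = 0.4081
  -5/9 × log₂(5/9) = 0.4711
  -8/27 × log₂(8/27) = 0.5200
H(X) = 1.3992 bits


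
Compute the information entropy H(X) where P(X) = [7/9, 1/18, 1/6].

H(X) = -Σ p(x) log₂ p(x)
  -7/9 × log₂(7/9) = 0.2820
  -1/18 × log₂(1/18) = 0.2317
  -1/6 × log₂(1/6) = 0.4308
H(X) = 0.9445 bits


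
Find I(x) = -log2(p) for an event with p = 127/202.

Information content I(x) = -log₂(p(x))
I = -log₂(127/202) = -log₂(0.6287)
I = 0.6695 bits


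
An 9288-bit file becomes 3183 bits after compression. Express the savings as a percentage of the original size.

Space savings = (1 - Compressed/Original) × 100%
= (1 - 3183/9288) × 100%
= 65.73%


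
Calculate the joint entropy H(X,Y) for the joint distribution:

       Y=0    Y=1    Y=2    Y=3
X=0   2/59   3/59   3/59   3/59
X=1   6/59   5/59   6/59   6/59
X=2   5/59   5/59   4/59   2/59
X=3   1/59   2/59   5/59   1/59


H(X,Y) = -Σ p(x,y) log₂ p(x,y)
  p(0,0)=2/59: -0.0339 × log₂(0.0339) = 0.1655
  p(0,1)=3/59: -0.0508 × log₂(0.0508) = 0.2185
  p(0,2)=3/59: -0.0508 × log₂(0.0508) = 0.2185
  p(0,3)=3/59: -0.0508 × log₂(0.0508) = 0.2185
  p(1,0)=6/59: -0.1017 × log₂(0.1017) = 0.3354
  p(1,1)=5/59: -0.0847 × log₂(0.0847) = 0.3018
  p(1,2)=6/59: -0.1017 × log₂(0.1017) = 0.3354
  p(1,3)=6/59: -0.1017 × log₂(0.1017) = 0.3354
  p(2,0)=5/59: -0.0847 × log₂(0.0847) = 0.3018
  p(2,1)=5/59: -0.0847 × log₂(0.0847) = 0.3018
  p(2,2)=4/59: -0.0678 × log₂(0.0678) = 0.2632
  p(2,3)=2/59: -0.0339 × log₂(0.0339) = 0.1655
  p(3,0)=1/59: -0.0169 × log₂(0.0169) = 0.0997
  p(3,1)=2/59: -0.0339 × log₂(0.0339) = 0.1655
  p(3,2)=5/59: -0.0847 × log₂(0.0847) = 0.3018
  p(3,3)=1/59: -0.0169 × log₂(0.0169) = 0.0997
H(X,Y) = 3.8279 bits


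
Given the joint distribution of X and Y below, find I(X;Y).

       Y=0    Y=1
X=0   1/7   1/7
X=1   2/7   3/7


H(X) = 0.8631, H(Y) = 0.9852, H(X,Y) = 1.8424
I(X;Y) = H(X) + H(Y) - H(X,Y) = 0.0060 bits


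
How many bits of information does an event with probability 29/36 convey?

Information content I(x) = -log₂(p(x))
I = -log₂(29/36) = -log₂(0.8056)
I = 0.3119 bits


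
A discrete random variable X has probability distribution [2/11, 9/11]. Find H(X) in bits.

H(X) = -Σ p(x) log₂ p(x)
  -2/11 × log₂(2/11) = 0.4472
  -9/11 × log₂(9/11) = 0.2369
H(X) = 0.6840 bits


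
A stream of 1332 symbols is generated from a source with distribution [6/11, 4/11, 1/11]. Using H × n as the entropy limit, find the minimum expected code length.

Entropy H = 1.3222 bits/symbol
Minimum bits = H × n = 1.3222 × 1332
= 1761.14 bits


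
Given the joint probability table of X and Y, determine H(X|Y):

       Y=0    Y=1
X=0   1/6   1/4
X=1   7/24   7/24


H(X|Y) = Σ_y p(y) H(X|Y=y)
  p(Y=0) = 11/24, H(X|Y=0) = 0.9457
  p(Y=1) = 13/24, H(X|Y=1) = 0.9957
H(X|Y) = 0.4583×0.9457 + 0.5417×0.9957 = 0.9728 bits


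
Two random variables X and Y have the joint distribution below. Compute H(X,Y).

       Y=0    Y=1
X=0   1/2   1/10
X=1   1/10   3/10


H(X,Y) = -Σ p(x,y) log₂ p(x,y)
  p(0,0)=1/2: -0.5000 × log₂(0.5000) = 0.5000
  p(0,1)=1/10: -0.1000 × log₂(0.1000) = 0.3322
  p(1,0)=1/10: -0.1000 × log₂(0.1000) = 0.3322
  p(1,1)=3/10: -0.3000 × log₂(0.3000) = 0.5211
H(X,Y) = 1.6855 bits


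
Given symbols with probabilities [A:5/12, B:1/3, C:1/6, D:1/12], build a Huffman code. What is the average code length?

Huffman tree construction:
Combine smallest probabilities repeatedly
Resulting codes:
  A: 0 (length 1)
  B: 11 (length 2)
  C: 101 (length 3)
  D: 100 (length 3)
Average length = Σ p(s) × length(s) = 1.8333 bits


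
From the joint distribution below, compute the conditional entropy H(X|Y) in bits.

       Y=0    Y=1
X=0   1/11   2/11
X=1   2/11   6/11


H(X|Y) = Σ_y p(y) H(X|Y=y)
  p(Y=0) = 3/11, H(X|Y=0) = 0.9183
  p(Y=1) = 8/11, H(X|Y=1) = 0.8113
H(X|Y) = 0.2727×0.9183 + 0.7273×0.8113 = 0.8405 bits


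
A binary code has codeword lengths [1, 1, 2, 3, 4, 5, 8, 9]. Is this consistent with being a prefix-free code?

Kraft inequality: Σ 2^(-l_i) ≤ 1 for prefix-free code
Calculating: 2^(-1) + 2^(-1) + 2^(-2) + 2^(-3) + 2^(-4) + 2^(-5) + 2^(-8) + 2^(-9)
= 0.5 + 0.5 + 0.25 + 0.125 + 0.0625 + 0.03125 + 0.00390625 + 0.001953125
= 1.4746
Since 1.4746 > 1, prefix-free code does not exist


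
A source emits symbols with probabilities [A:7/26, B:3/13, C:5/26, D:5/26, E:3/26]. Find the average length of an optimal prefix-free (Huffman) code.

Huffman tree construction:
Combine smallest probabilities repeatedly
Resulting codes:
  A: 10 (length 2)
  B: 01 (length 2)
  C: 111 (length 3)
  D: 00 (length 2)
  E: 110 (length 3)
Average length = Σ p(s) × length(s) = 2.3077 bits


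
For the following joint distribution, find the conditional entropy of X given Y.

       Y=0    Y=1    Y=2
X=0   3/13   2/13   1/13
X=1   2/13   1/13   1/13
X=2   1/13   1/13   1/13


H(X|Y) = Σ_y p(y) H(X|Y=y)
  p(Y=0) = 6/13, H(X|Y=0) = 1.4591
  p(Y=1) = 4/13, H(X|Y=1) = 1.5000
  p(Y=2) = 3/13, H(X|Y=2) = 1.5850
H(X|Y) = 0.4615×1.4591 + 0.3077×1.5000 + 0.2308×1.5850 = 1.5008 bits


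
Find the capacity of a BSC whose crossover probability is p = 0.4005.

For BSC with error probability p:
C = 1 - H(p) where H(p) is binary entropy
H(0.4005) = -0.4005 × log₂(0.4005) - 0.5995 × log₂(0.5995)
H(p) = 0.9712
C = 1 - 0.9712 = 0.0288 bits/use


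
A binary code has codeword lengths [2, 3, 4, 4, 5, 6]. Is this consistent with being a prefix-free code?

Kraft inequality: Σ 2^(-l_i) ≤ 1 for prefix-free code
Calculating: 2^(-2) + 2^(-3) + 2^(-4) + 2^(-4) + 2^(-5) + 2^(-6)
= 0.25 + 0.125 + 0.0625 + 0.0625 + 0.03125 + 0.015625
= 0.5469
Since 0.5469 ≤ 1, prefix-free code exists


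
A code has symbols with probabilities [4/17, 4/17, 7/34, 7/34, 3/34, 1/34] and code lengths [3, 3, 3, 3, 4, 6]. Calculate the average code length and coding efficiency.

Average length L = Σ p_i × l_i = 3.1765 bits
Entropy H = 2.3799 bits
Efficiency η = H/L × 100% = 74.92%


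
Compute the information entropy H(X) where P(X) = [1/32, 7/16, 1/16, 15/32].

H(X) = -Σ p(x) log₂ p(x)
  -1/32 × log₂(1/32) = 0.1562
  -7/16 × log₂(7/16) = 0.5218
  -1/16 × log₂(1/16) = 0.2500
  -15/32 × log₂(15/32) = 0.5124
H(X) = 1.4404 bits


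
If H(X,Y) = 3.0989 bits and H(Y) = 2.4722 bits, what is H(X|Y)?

Chain rule: H(X,Y) = H(X|Y) + H(Y)
H(X|Y) = H(X,Y) - H(Y) = 3.0989 - 2.4722 = 0.6267 bits


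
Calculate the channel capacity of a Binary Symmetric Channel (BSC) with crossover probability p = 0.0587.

For BSC with error probability p:
C = 1 - H(p) where H(p) is binary entropy
H(0.0587) = -0.0587 × log₂(0.0587) - 0.9413 × log₂(0.9413)
H(p) = 0.3223
C = 1 - 0.3223 = 0.6777 bits/use


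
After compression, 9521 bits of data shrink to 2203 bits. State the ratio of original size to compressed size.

Compression ratio = Original / Compressed
= 9521 / 2203 = 4.32:1


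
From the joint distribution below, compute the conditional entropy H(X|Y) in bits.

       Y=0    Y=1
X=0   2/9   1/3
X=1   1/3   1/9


H(X|Y) = Σ_y p(y) H(X|Y=y)
  p(Y=0) = 5/9, H(X|Y=0) = 0.9710
  p(Y=1) = 4/9, H(X|Y=1) = 0.8113
H(X|Y) = 0.5556×0.9710 + 0.4444×0.8113 = 0.9000 bits


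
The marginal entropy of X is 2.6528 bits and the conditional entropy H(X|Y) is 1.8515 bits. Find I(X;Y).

I(X;Y) = H(X) - H(X|Y)
I(X;Y) = 2.6528 - 1.8515 = 0.8013 bits


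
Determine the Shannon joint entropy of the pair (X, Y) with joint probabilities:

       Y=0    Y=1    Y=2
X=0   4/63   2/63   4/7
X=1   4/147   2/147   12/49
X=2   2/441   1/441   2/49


H(X,Y) = -Σ p(x,y) log₂ p(x,y)
  p(0,0)=4/63: -0.0635 × log₂(0.0635) = 0.2525
  p(0,1)=2/63: -0.0317 × log₂(0.0317) = 0.1580
  p(0,2)=4/7: -0.5714 × log₂(0.5714) = 0.4613
  p(1,0)=4/147: -0.0272 × log₂(0.0272) = 0.1415
  p(1,1)=2/147: -0.0136 × log₂(0.0136) = 0.0843
  p(1,2)=12/49: -0.2449 × log₂(0.2449) = 0.4971
  p(2,0)=2/441: -0.0045 × log₂(0.0045) = 0.0353
  p(2,1)=1/441: -0.0023 × log₂(0.0023) = 0.0199
  p(2,2)=2/49: -0.0408 × log₂(0.0408) = 0.1884
H(X,Y) = 1.8384 bits


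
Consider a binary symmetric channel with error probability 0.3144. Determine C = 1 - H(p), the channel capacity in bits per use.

For BSC with error probability p:
C = 1 - H(p) where H(p) is binary entropy
H(0.3144) = -0.3144 × log₂(0.3144) - 0.6856 × log₂(0.6856)
H(p) = 0.8982
C = 1 - 0.8982 = 0.1018 bits/use


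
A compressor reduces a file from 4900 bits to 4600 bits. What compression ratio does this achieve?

Compression ratio = Original / Compressed
= 4900 / 4600 = 1.07:1


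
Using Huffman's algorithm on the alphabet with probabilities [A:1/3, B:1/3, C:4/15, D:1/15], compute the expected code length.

Huffman tree construction:
Combine smallest probabilities repeatedly
Resulting codes:
  A: 10 (length 2)
  B: 11 (length 2)
  C: 01 (length 2)
  D: 00 (length 2)
Average length = Σ p(s) × length(s) = 2.0000 bits


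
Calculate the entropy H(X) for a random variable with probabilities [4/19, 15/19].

H(X) = -Σ p(x) log₂ p(x)
  -4/19 × log₂(4/19) = 0.4732
  -15/19 × log₂(15/19) = 0.2692
H(X) = 0.7425 bits


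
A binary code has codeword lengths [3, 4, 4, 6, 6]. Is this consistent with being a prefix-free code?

Kraft inequality: Σ 2^(-l_i) ≤ 1 for prefix-free code
Calculating: 2^(-3) + 2^(-4) + 2^(-4) + 2^(-6) + 2^(-6)
= 0.125 + 0.0625 + 0.0625 + 0.015625 + 0.015625
= 0.2812
Since 0.2812 ≤ 1, prefix-free code exists


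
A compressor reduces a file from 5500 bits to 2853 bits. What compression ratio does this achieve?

Compression ratio = Original / Compressed
= 5500 / 2853 = 1.93:1


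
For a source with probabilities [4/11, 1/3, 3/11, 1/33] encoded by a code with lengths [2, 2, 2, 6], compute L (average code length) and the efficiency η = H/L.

Average length L = Σ p_i × l_i = 2.1212 bits
Entropy H = 1.7231 bits
Efficiency η = H/L × 100% = 81.23%


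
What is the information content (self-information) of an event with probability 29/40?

Information content I(x) = -log₂(p(x))
I = -log₂(29/40) = -log₂(0.7250)
I = 0.4639 bits


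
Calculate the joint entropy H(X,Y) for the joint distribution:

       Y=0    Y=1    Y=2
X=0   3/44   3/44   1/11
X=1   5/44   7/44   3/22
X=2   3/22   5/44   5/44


H(X,Y) = -Σ p(x,y) log₂ p(x,y)
  p(0,0)=3/44: -0.0682 × log₂(0.0682) = 0.2642
  p(0,1)=3/44: -0.0682 × log₂(0.0682) = 0.2642
  p(0,2)=1/11: -0.0909 × log₂(0.0909) = 0.3145
  p(1,0)=5/44: -0.1136 × log₂(0.1136) = 0.3565
  p(1,1)=7/44: -0.1591 × log₂(0.1591) = 0.4219
  p(1,2)=3/22: -0.1364 × log₂(0.1364) = 0.3920
  p(2,0)=3/22: -0.1364 × log₂(0.1364) = 0.3920
  p(2,1)=5/44: -0.1136 × log₂(0.1136) = 0.3565
  p(2,2)=5/44: -0.1136 × log₂(0.1136) = 0.3565
H(X,Y) = 3.1183 bits


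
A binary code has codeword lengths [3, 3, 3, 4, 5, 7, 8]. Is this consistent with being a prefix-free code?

Kraft inequality: Σ 2^(-l_i) ≤ 1 for prefix-free code
Calculating: 2^(-3) + 2^(-3) + 2^(-3) + 2^(-4) + 2^(-5) + 2^(-7) + 2^(-8)
= 0.125 + 0.125 + 0.125 + 0.0625 + 0.03125 + 0.0078125 + 0.00390625
= 0.4805
Since 0.4805 ≤ 1, prefix-free code exists


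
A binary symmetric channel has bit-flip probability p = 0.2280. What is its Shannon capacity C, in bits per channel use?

For BSC with error probability p:
C = 1 - H(p) where H(p) is binary entropy
H(0.2280) = -0.2280 × log₂(0.2280) - 0.7720 × log₂(0.7720)
H(p) = 0.7745
C = 1 - 0.7745 = 0.2255 bits/use


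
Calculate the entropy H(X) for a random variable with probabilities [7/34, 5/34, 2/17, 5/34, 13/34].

H(X) = -Σ p(x) log₂ p(x)
  -7/34 × log₂(7/34) = 0.4694
  -5/34 × log₂(5/34) = 0.4067
  -2/17 × log₂(2/17) = 0.3632
  -5/34 × log₂(5/34) = 0.4067
  -13/34 × log₂(13/34) = 0.5303
H(X) = 2.1764 bits


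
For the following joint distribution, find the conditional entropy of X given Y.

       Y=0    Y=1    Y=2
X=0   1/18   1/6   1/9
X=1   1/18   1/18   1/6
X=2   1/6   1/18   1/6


H(X|Y) = Σ_y p(y) H(X|Y=y)
  p(Y=0) = 5/18, H(X|Y=0) = 1.3710
  p(Y=1) = 5/18, H(X|Y=1) = 1.3710
  p(Y=2) = 4/9, H(X|Y=2) = 1.5613
H(X|Y) = 0.2778×1.3710 + 0.2778×1.3710 + 0.4444×1.5613 = 1.4555 bits


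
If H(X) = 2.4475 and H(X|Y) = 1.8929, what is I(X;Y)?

I(X;Y) = H(X) - H(X|Y)
I(X;Y) = 2.4475 - 1.8929 = 0.5546 bits


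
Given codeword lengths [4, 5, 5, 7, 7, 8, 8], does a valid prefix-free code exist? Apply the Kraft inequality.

Kraft inequality: Σ 2^(-l_i) ≤ 1 for prefix-free code
Calculating: 2^(-4) + 2^(-5) + 2^(-5) + 2^(-7) + 2^(-7) + 2^(-8) + 2^(-8)
= 0.0625 + 0.03125 + 0.03125 + 0.0078125 + 0.0078125 + 0.00390625 + 0.00390625
= 0.1484
Since 0.1484 ≤ 1, prefix-free code exists


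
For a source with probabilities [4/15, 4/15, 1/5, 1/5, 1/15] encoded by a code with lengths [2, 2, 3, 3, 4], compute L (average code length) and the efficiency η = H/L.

Average length L = Σ p_i × l_i = 2.5333 bits
Entropy H = 2.2062 bits
Efficiency η = H/L × 100% = 87.09%


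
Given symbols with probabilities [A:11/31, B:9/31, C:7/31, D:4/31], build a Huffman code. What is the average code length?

Huffman tree construction:
Combine smallest probabilities repeatedly
Resulting codes:
  A: 11 (length 2)
  B: 10 (length 2)
  C: 01 (length 2)
  D: 00 (length 2)
Average length = Σ p(s) × length(s) = 2.0000 bits


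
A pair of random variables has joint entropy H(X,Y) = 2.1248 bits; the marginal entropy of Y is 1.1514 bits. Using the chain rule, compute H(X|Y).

Chain rule: H(X,Y) = H(X|Y) + H(Y)
H(X|Y) = H(X,Y) - H(Y) = 2.1248 - 1.1514 = 0.9734 bits


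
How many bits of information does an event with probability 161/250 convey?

Information content I(x) = -log₂(p(x))
I = -log₂(161/250) = -log₂(0.6440)
I = 0.6349 bits


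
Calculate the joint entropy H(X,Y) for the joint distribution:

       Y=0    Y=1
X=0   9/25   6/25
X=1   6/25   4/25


H(X,Y) = -Σ p(x,y) log₂ p(x,y)
  p(0,0)=9/25: -0.3600 × log₂(0.3600) = 0.5306
  p(0,1)=6/25: -0.2400 × log₂(0.2400) = 0.4941
  p(1,0)=6/25: -0.2400 × log₂(0.2400) = 0.4941
  p(1,1)=4/25: -0.1600 × log₂(0.1600) = 0.4230
H(X,Y) = 1.9419 bits


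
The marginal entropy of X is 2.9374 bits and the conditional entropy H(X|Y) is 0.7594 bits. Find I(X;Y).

I(X;Y) = H(X) - H(X|Y)
I(X;Y) = 2.9374 - 0.7594 = 2.178 bits


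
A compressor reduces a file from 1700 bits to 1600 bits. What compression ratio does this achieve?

Compression ratio = Original / Compressed
= 1700 / 1600 = 1.06:1


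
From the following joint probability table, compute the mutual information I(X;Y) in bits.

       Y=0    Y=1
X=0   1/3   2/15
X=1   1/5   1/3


H(X) = 0.9968, H(Y) = 0.9968, H(X,Y) = 1.9086
I(X;Y) = H(X) + H(Y) - H(X,Y) = 0.0850 bits


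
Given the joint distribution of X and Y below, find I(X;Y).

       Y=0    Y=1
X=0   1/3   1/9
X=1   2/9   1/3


H(X) = 0.9911, H(Y) = 0.9911, H(X,Y) = 1.8911
I(X;Y) = H(X) + H(Y) - H(X,Y) = 0.0911 bits


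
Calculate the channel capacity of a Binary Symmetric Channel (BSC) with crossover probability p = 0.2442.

For BSC with error probability p:
C = 1 - H(p) where H(p) is binary entropy
H(0.2442) = -0.2442 × log₂(0.2442) - 0.7558 × log₂(0.7558)
H(p) = 0.8020
C = 1 - 0.8020 = 0.1980 bits/use


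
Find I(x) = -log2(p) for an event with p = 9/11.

Information content I(x) = -log₂(p(x))
I = -log₂(9/11) = -log₂(0.8182)
I = 0.2895 bits


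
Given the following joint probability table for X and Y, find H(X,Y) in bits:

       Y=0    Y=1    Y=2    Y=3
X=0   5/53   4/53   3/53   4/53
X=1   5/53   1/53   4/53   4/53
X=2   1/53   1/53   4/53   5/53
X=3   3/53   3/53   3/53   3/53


H(X,Y) = -Σ p(x,y) log₂ p(x,y)
  p(0,0)=5/53: -0.0943 × log₂(0.0943) = 0.3213
  p(0,1)=4/53: -0.0755 × log₂(0.0755) = 0.2814
  p(0,2)=3/53: -0.0566 × log₂(0.0566) = 0.2345
  p(0,3)=4/53: -0.0755 × log₂(0.0755) = 0.2814
  p(1,0)=5/53: -0.0943 × log₂(0.0943) = 0.3213
  p(1,1)=1/53: -0.0189 × log₂(0.0189) = 0.1081
  p(1,2)=4/53: -0.0755 × log₂(0.0755) = 0.2814
  p(1,3)=4/53: -0.0755 × log₂(0.0755) = 0.2814
  p(2,0)=1/53: -0.0189 × log₂(0.0189) = 0.1081
  p(2,1)=1/53: -0.0189 × log₂(0.0189) = 0.1081
  p(2,2)=4/53: -0.0755 × log₂(0.0755) = 0.2814
  p(2,3)=5/53: -0.0943 × log₂(0.0943) = 0.3213
  p(3,0)=3/53: -0.0566 × log₂(0.0566) = 0.2345
  p(3,1)=3/53: -0.0566 × log₂(0.0566) = 0.2345
  p(3,2)=3/53: -0.0566 × log₂(0.0566) = 0.2345
  p(3,3)=3/53: -0.0566 × log₂(0.0566) = 0.2345
H(X,Y) = 3.8675 bits


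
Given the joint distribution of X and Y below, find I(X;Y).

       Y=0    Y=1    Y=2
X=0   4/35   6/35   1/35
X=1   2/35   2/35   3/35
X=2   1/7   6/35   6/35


H(X) = 1.4952, H(Y) = 1.5700, H(X,Y) = 2.9895
I(X;Y) = H(X) + H(Y) - H(X,Y) = 0.0757 bits


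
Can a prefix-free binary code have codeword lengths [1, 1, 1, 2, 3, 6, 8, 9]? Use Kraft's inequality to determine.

Kraft inequality: Σ 2^(-l_i) ≤ 1 for prefix-free code
Calculating: 2^(-1) + 2^(-1) + 2^(-1) + 2^(-2) + 2^(-3) + 2^(-6) + 2^(-8) + 2^(-9)
= 0.5 + 0.5 + 0.5 + 0.25 + 0.125 + 0.015625 + 0.00390625 + 0.001953125
= 1.8965
Since 1.8965 > 1, prefix-free code does not exist


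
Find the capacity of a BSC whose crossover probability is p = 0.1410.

For BSC with error probability p:
C = 1 - H(p) where H(p) is binary entropy
H(0.1410) = -0.1410 × log₂(0.1410) - 0.8590 × log₂(0.8590)
H(p) = 0.5869
C = 1 - 0.5869 = 0.4131 bits/use


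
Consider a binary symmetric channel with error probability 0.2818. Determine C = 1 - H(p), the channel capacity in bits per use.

For BSC with error probability p:
C = 1 - H(p) where H(p) is binary entropy
H(0.2818) = -0.2818 × log₂(0.2818) - 0.7182 × log₂(0.7182)
H(p) = 0.8579
C = 1 - 0.8579 = 0.1421 bits/use


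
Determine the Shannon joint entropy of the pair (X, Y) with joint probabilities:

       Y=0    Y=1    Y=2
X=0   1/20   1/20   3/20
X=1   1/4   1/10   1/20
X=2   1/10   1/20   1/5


H(X,Y) = -Σ p(x,y) log₂ p(x,y)
  p(0,0)=1/20: -0.0500 × log₂(0.0500) = 0.2161
  p(0,1)=1/20: -0.0500 × log₂(0.0500) = 0.2161
  p(0,2)=3/20: -0.1500 × log₂(0.1500) = 0.4105
  p(1,0)=1/4: -0.2500 × log₂(0.2500) = 0.5000
  p(1,1)=1/10: -0.1000 × log₂(0.1000) = 0.3322
  p(1,2)=1/20: -0.0500 × log₂(0.0500) = 0.2161
  p(2,0)=1/10: -0.1000 × log₂(0.1000) = 0.3322
  p(2,1)=1/20: -0.0500 × log₂(0.0500) = 0.2161
  p(2,2)=1/5: -0.2000 × log₂(0.2000) = 0.4644
H(X,Y) = 2.9037 bits


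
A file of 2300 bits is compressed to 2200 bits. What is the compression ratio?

Compression ratio = Original / Compressed
= 2300 / 2200 = 1.05:1


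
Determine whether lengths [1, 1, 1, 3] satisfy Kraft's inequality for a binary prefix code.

Kraft inequality: Σ 2^(-l_i) ≤ 1 for prefix-free code
Calculating: 2^(-1) + 2^(-1) + 2^(-1) + 2^(-3)
= 0.5 + 0.5 + 0.5 + 0.125
= 1.6250
Since 1.6250 > 1, prefix-free code does not exist


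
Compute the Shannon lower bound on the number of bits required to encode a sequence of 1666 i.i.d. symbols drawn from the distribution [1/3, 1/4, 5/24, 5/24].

Entropy H = 1.9713 bits/symbol
Minimum bits = H × n = 1.9713 × 1666
= 3284.11 bits


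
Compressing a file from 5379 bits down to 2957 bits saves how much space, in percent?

Space savings = (1 - Compressed/Original) × 100%
= (1 - 2957/5379) × 100%
= 45.03%


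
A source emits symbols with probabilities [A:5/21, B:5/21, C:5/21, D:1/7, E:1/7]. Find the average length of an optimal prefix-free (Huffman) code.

Huffman tree construction:
Combine smallest probabilities repeatedly
Resulting codes:
  A: 00 (length 2)
  B: 01 (length 2)
  C: 10 (length 2)
  D: 110 (length 3)
  E: 111 (length 3)
Average length = Σ p(s) × length(s) = 2.2857 bits


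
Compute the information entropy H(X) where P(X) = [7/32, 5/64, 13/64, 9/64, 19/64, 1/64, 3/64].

H(X) = -Σ p(x) log₂ p(x)
  -7/32 × log₂(7/32) = 0.4796
  -5/64 × log₂(5/64) = 0.2873
  -13/64 × log₂(13/64) = 0.4671
  -9/64 × log₂(9/64) = 0.3980
  -19/64 × log₂(19/64) = 0.5201
  -1/64 × log₂(1/64) = 0.0938
  -3/64 × log₂(3/64) = 0.2070
H(X) = 2.4529 bits


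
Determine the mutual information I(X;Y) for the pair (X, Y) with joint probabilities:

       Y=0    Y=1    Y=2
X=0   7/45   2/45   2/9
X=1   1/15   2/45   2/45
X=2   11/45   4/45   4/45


H(X) = 1.4680, H(Y) = 1.4865, H(X,Y) = 2.8768
I(X;Y) = H(X) + H(Y) - H(X,Y) = 0.0778 bits


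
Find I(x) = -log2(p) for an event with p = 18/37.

Information content I(x) = -log₂(p(x))
I = -log₂(18/37) = -log₂(0.4865)
I = 1.0395 bits


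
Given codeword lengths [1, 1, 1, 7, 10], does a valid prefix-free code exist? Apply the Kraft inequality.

Kraft inequality: Σ 2^(-l_i) ≤ 1 for prefix-free code
Calculating: 2^(-1) + 2^(-1) + 2^(-1) + 2^(-7) + 2^(-10)
= 0.5 + 0.5 + 0.5 + 0.0078125 + 0.0009765625
= 1.5088
Since 1.5088 > 1, prefix-free code does not exist


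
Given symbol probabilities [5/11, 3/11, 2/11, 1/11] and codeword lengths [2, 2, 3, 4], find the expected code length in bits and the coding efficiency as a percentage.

Average length L = Σ p_i × l_i = 2.3636 bits
Entropy H = 1.7899 bits
Efficiency η = H/L × 100% = 75.73%


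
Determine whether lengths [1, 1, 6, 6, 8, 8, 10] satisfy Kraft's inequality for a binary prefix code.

Kraft inequality: Σ 2^(-l_i) ≤ 1 for prefix-free code
Calculating: 2^(-1) + 2^(-1) + 2^(-6) + 2^(-6) + 2^(-8) + 2^(-8) + 2^(-10)
= 0.5 + 0.5 + 0.015625 + 0.015625 + 0.00390625 + 0.00390625 + 0.0009765625
= 1.0400
Since 1.0400 > 1, prefix-free code does not exist


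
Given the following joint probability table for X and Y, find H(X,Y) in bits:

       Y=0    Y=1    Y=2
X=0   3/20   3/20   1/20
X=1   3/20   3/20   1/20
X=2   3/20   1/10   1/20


H(X,Y) = -Σ p(x,y) log₂ p(x,y)
  p(0,0)=3/20: -0.1500 × log₂(0.1500) = 0.4105
  p(0,1)=3/20: -0.1500 × log₂(0.1500) = 0.4105
  p(0,2)=1/20: -0.0500 × log₂(0.0500) = 0.2161
  p(1,0)=3/20: -0.1500 × log₂(0.1500) = 0.4105
  p(1,1)=3/20: -0.1500 × log₂(0.1500) = 0.4105
  p(1,2)=1/20: -0.0500 × log₂(0.0500) = 0.2161
  p(2,0)=3/20: -0.1500 × log₂(0.1500) = 0.4105
  p(2,1)=1/10: -0.1000 × log₂(0.1000) = 0.3322
  p(2,2)=1/20: -0.0500 × log₂(0.0500) = 0.2161
H(X,Y) = 3.0332 bits


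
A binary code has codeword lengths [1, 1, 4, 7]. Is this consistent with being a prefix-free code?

Kraft inequality: Σ 2^(-l_i) ≤ 1 for prefix-free code
Calculating: 2^(-1) + 2^(-1) + 2^(-4) + 2^(-7)
= 0.5 + 0.5 + 0.0625 + 0.0078125
= 1.0703
Since 1.0703 > 1, prefix-free code does not exist


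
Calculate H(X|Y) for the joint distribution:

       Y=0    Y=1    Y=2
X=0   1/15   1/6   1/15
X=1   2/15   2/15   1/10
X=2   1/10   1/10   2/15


H(X|Y) = Σ_y p(y) H(X|Y=y)
  p(Y=0) = 3/10, H(X|Y=0) = 1.5305
  p(Y=1) = 2/5, H(X|Y=1) = 1.5546
  p(Y=2) = 3/10, H(X|Y=2) = 1.5305
H(X|Y) = 0.3000×1.5305 + 0.4000×1.5546 + 0.3000×1.5305 = 1.5401 bits


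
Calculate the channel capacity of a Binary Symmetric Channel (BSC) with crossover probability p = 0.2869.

For BSC with error probability p:
C = 1 - H(p) where H(p) is binary entropy
H(0.2869) = -0.2869 × log₂(0.2869) - 0.7131 × log₂(0.7131)
H(p) = 0.8647
C = 1 - 0.8647 = 0.1353 bits/use


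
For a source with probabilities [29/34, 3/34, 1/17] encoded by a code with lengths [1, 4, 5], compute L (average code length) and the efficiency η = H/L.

Average length L = Σ p_i × l_i = 1.5000 bits
Entropy H = 0.7452 bits
Efficiency η = H/L × 100% = 49.68%


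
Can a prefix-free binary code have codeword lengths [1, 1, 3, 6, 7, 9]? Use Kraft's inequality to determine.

Kraft inequality: Σ 2^(-l_i) ≤ 1 for prefix-free code
Calculating: 2^(-1) + 2^(-1) + 2^(-3) + 2^(-6) + 2^(-7) + 2^(-9)
= 0.5 + 0.5 + 0.125 + 0.015625 + 0.0078125 + 0.001953125
= 1.1504
Since 1.1504 > 1, prefix-free code does not exist


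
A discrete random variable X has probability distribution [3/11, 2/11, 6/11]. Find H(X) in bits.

H(X) = -Σ p(x) log₂ p(x)
  -3/11 × log₂(3/11) = 0.5112
  -2/11 × log₂(2/11) = 0.4472
  -6/11 × log₂(6/11) = 0.4770
H(X) = 1.4354 bits


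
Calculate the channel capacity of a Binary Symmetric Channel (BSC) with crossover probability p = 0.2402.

For BSC with error probability p:
C = 1 - H(p) where H(p) is binary entropy
H(0.2402) = -0.2402 × log₂(0.2402) - 0.7598 × log₂(0.7598)
H(p) = 0.7954
C = 1 - 0.7954 = 0.2046 bits/use


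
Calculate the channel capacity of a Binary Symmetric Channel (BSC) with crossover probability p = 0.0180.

For BSC with error probability p:
C = 1 - H(p) where H(p) is binary entropy
H(0.0180) = -0.0180 × log₂(0.0180) - 0.9820 × log₂(0.9820)
H(p) = 0.1301
C = 1 - 0.1301 = 0.8699 bits/use


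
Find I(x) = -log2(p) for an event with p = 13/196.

Information content I(x) = -log₂(p(x))
I = -log₂(13/196) = -log₂(0.0663)
I = 3.9143 bits


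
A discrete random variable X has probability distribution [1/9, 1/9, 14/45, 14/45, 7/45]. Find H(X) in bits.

H(X) = -Σ p(x) log₂ p(x)
  -1/9 × log₂(1/9) = 0.3522
  -1/9 × log₂(1/9) = 0.3522
  -14/45 × log₂(14/45) = 0.5241
  -14/45 × log₂(14/45) = 0.5241
  -7/45 × log₂(7/45) = 0.4176
H(X) = 2.1701 bits


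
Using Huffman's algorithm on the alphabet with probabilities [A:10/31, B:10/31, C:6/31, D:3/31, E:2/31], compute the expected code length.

Huffman tree construction:
Combine smallest probabilities repeatedly
Resulting codes:
  A: 10 (length 2)
  B: 11 (length 2)
  C: 01 (length 2)
  D: 001 (length 3)
  E: 000 (length 3)
Average length = Σ p(s) × length(s) = 2.1613 bits


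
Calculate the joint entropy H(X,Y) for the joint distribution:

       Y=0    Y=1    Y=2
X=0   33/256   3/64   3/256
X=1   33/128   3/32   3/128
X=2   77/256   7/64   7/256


H(X,Y) = -Σ p(x,y) log₂ p(x,y)
  p(0,0)=33/256: -0.1289 × log₂(0.1289) = 0.3810
  p(0,1)=3/64: -0.0469 × log₂(0.0469) = 0.2070
  p(0,2)=3/256: -0.0117 × log₂(0.0117) = 0.0752
  p(1,0)=33/128: -0.2578 × log₂(0.2578) = 0.5042
  p(1,1)=3/32: -0.0938 × log₂(0.0938) = 0.3202
  p(1,2)=3/128: -0.0234 × log₂(0.0234) = 0.1269
  p(2,0)=77/256: -0.3008 × log₂(0.3008) = 0.5213
  p(2,1)=7/64: -0.1094 × log₂(0.1094) = 0.3492
  p(2,2)=7/256: -0.0273 × log₂(0.0273) = 0.1420
H(X,Y) = 2.6269 bits


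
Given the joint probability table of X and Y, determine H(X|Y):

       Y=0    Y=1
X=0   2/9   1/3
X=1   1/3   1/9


H(X|Y) = Σ_y p(y) H(X|Y=y)
  p(Y=0) = 5/9, H(X|Y=0) = 0.9710
  p(Y=1) = 4/9, H(X|Y=1) = 0.8113
H(X|Y) = 0.5556×0.9710 + 0.4444×0.8113 = 0.9000 bits


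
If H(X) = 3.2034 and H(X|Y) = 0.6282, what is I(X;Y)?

I(X;Y) = H(X) - H(X|Y)
I(X;Y) = 3.2034 - 0.6282 = 2.5752 bits


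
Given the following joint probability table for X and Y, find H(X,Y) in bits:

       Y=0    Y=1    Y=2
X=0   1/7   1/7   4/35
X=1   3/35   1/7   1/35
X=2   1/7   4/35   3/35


H(X,Y) = -Σ p(x,y) log₂ p(x,y)
  p(0,0)=1/7: -0.1429 × log₂(0.1429) = 0.4011
  p(0,1)=1/7: -0.1429 × log₂(0.1429) = 0.4011
  p(0,2)=4/35: -0.1143 × log₂(0.1143) = 0.3576
  p(1,0)=3/35: -0.0857 × log₂(0.0857) = 0.3038
  p(1,1)=1/7: -0.1429 × log₂(0.1429) = 0.4011
  p(1,2)=1/35: -0.0286 × log₂(0.0286) = 0.1466
  p(2,0)=1/7: -0.1429 × log₂(0.1429) = 0.4011
  p(2,1)=4/35: -0.1143 × log₂(0.1143) = 0.3576
  p(2,2)=3/35: -0.0857 × log₂(0.0857) = 0.3038
H(X,Y) = 3.0736 bits


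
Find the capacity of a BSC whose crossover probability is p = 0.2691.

For BSC with error probability p:
C = 1 - H(p) where H(p) is binary entropy
H(0.2691) = -0.2691 × log₂(0.2691) - 0.7309 × log₂(0.7309)
H(p) = 0.8402
C = 1 - 0.8402 = 0.1598 bits/use


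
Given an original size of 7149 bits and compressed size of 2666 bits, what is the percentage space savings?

Space savings = (1 - Compressed/Original) × 100%
= (1 - 2666/7149) × 100%
= 62.71%


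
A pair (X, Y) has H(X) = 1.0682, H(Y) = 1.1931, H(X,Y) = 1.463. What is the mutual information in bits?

I(X;Y) = H(X) + H(Y) - H(X,Y)
I(X;Y) = 1.0682 + 1.1931 - 1.463 = 0.7983 bits


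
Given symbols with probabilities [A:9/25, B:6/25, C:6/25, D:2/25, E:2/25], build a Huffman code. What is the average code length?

Huffman tree construction:
Combine smallest probabilities repeatedly
Resulting codes:
  A: 11 (length 2)
  B: 01 (length 2)
  C: 10 (length 2)
  D: 000 (length 3)
  E: 001 (length 3)
Average length = Σ p(s) × length(s) = 2.1600 bits


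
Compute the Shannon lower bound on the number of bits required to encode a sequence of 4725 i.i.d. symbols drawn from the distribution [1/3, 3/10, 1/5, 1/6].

Entropy H = 1.9446 bits/symbol
Minimum bits = H × n = 1.9446 × 4725
= 9188.34 bits


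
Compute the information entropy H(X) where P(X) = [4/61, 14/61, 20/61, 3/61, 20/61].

H(X) = -Σ p(x) log₂ p(x)
  -4/61 × log₂(4/61) = 0.2578
  -14/61 × log₂(14/61) = 0.4873
  -20/61 × log₂(20/61) = 0.5275
  -3/61 × log₂(3/61) = 0.2137
  -20/61 × log₂(20/61) = 0.5275
H(X) = 2.0138 bits


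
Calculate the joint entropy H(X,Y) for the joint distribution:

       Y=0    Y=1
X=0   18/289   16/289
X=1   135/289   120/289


H(X,Y) = -Σ p(x,y) log₂ p(x,y)
  p(0,0)=18/289: -0.0623 × log₂(0.0623) = 0.2494
  p(0,1)=16/289: -0.0554 × log₂(0.0554) = 0.2311
  p(1,0)=135/289: -0.4671 × log₂(0.4671) = 0.5130
  p(1,1)=120/289: -0.4152 × log₂(0.4152) = 0.5265
H(X,Y) = 1.5201 bits


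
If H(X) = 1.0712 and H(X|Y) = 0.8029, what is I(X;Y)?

I(X;Y) = H(X) - H(X|Y)
I(X;Y) = 1.0712 - 0.8029 = 0.2683 bits


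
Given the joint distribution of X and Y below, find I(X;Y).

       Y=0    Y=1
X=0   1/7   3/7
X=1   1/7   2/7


H(X) = 0.9852, H(Y) = 0.8631, H(X,Y) = 1.8424
I(X;Y) = H(X) + H(Y) - H(X,Y) = 0.0060 bits


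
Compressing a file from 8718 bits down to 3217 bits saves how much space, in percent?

Space savings = (1 - Compressed/Original) × 100%
= (1 - 3217/8718) × 100%
= 63.10%


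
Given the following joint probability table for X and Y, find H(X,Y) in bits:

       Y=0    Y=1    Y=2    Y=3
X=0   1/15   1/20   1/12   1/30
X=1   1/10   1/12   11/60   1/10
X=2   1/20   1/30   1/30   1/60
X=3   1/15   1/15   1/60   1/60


H(X,Y) = -Σ p(x,y) log₂ p(x,y)
  p(0,0)=1/15: -0.0667 × log₂(0.0667) = 0.2605
  p(0,1)=1/20: -0.0500 × log₂(0.0500) = 0.2161
  p(0,2)=1/12: -0.0833 × log₂(0.0833) = 0.2987
  p(0,3)=1/30: -0.0333 × log₂(0.0333) = 0.1636
  p(1,0)=1/10: -0.1000 × log₂(0.1000) = 0.3322
  p(1,1)=1/12: -0.0833 × log₂(0.0833) = 0.2987
  p(1,2)=11/60: -0.1833 × log₂(0.1833) = 0.4487
  p(1,3)=1/10: -0.1000 × log₂(0.1000) = 0.3322
  p(2,0)=1/20: -0.0500 × log₂(0.0500) = 0.2161
  p(2,1)=1/30: -0.0333 × log₂(0.0333) = 0.1636
  p(2,2)=1/30: -0.0333 × log₂(0.0333) = 0.1636
  p(2,3)=1/60: -0.0167 × log₂(0.0167) = 0.0984
  p(3,0)=1/15: -0.0667 × log₂(0.0667) = 0.2605
  p(3,1)=1/15: -0.0667 × log₂(0.0667) = 0.2605
  p(3,2)=1/60: -0.0167 × log₂(0.0167) = 0.0984
  p(3,3)=1/60: -0.0167 × log₂(0.0167) = 0.0984
H(X,Y) = 3.7102 bits


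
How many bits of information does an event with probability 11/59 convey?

Information content I(x) = -log₂(p(x))
I = -log₂(11/59) = -log₂(0.1864)
I = 2.4232 bits


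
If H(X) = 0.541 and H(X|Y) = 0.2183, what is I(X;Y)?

I(X;Y) = H(X) - H(X|Y)
I(X;Y) = 0.541 - 0.2183 = 0.3227 bits


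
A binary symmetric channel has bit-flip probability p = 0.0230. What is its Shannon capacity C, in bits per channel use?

For BSC with error probability p:
C = 1 - H(p) where H(p) is binary entropy
H(0.0230) = -0.0230 × log₂(0.0230) - 0.9770 × log₂(0.9770)
H(p) = 0.1580
C = 1 - 0.1580 = 0.8420 bits/use


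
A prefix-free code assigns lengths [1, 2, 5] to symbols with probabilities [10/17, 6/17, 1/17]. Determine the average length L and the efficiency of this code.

Average length L = Σ p_i × l_i = 1.5882 bits
Entropy H = 1.2210 bits
Efficiency η = H/L × 100% = 76.88%


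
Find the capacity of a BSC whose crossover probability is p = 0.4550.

For BSC with error probability p:
C = 1 - H(p) where H(p) is binary entropy
H(0.4550) = -0.4550 × log₂(0.4550) - 0.5450 × log₂(0.5450)
H(p) = 0.9941
C = 1 - 0.9941 = 0.0059 bits/use


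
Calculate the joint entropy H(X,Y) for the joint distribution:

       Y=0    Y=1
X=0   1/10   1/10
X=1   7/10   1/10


H(X,Y) = -Σ p(x,y) log₂ p(x,y)
  p(0,0)=1/10: -0.1000 × log₂(0.1000) = 0.3322
  p(0,1)=1/10: -0.1000 × log₂(0.1000) = 0.3322
  p(1,0)=7/10: -0.7000 × log₂(0.7000) = 0.3602
  p(1,1)=1/10: -0.1000 × log₂(0.1000) = 0.3322
H(X,Y) = 1.3568 bits


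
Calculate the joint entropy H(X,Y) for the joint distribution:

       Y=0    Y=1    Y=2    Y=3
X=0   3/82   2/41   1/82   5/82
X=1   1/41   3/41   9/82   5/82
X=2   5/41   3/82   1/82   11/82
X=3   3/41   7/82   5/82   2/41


H(X,Y) = -Σ p(x,y) log₂ p(x,y)
  p(0,0)=3/82: -0.0366 × log₂(0.0366) = 0.1746
  p(0,1)=2/41: -0.0488 × log₂(0.0488) = 0.2126
  p(0,2)=1/82: -0.0122 × log₂(0.0122) = 0.0775
  p(0,3)=5/82: -0.0610 × log₂(0.0610) = 0.2461
  p(1,0)=1/41: -0.0244 × log₂(0.0244) = 0.1307
  p(1,1)=3/41: -0.0732 × log₂(0.0732) = 0.2760
  p(1,2)=9/82: -0.1098 × log₂(0.1098) = 0.3499
  p(1,3)=5/82: -0.0610 × log₂(0.0610) = 0.2461
  p(2,0)=5/41: -0.1220 × log₂(0.1220) = 0.3702
  p(2,1)=3/82: -0.0366 × log₂(0.0366) = 0.1746
  p(2,2)=1/82: -0.0122 × log₂(0.0122) = 0.0775
  p(2,3)=11/82: -0.1341 × log₂(0.1341) = 0.3888
  p(3,0)=3/41: -0.0732 × log₂(0.0732) = 0.2760
  p(3,1)=7/82: -0.0854 × log₂(0.0854) = 0.3031
  p(3,2)=5/82: -0.0610 × log₂(0.0610) = 0.2461
  p(3,3)=2/41: -0.0488 × log₂(0.0488) = 0.2126
H(X,Y) = 3.7623 bits


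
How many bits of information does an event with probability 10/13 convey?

Information content I(x) = -log₂(p(x))
I = -log₂(10/13) = -log₂(0.7692)
I = 0.3785 bits


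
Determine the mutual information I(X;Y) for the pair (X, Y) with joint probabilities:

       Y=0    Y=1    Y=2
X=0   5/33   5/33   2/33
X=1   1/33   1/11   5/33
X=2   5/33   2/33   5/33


H(X) = 1.5726, H(Y) = 1.5810, H(X,Y) = 3.0201
I(X;Y) = H(X) + H(Y) - H(X,Y) = 0.1335 bits


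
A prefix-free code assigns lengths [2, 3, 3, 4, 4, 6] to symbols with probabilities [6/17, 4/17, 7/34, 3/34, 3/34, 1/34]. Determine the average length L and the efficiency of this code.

Average length L = Σ p_i × l_i = 2.9118 bits
Entropy H = 2.2586 bits
Efficiency η = H/L × 100% = 77.57%


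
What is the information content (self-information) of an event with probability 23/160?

Information content I(x) = -log₂(p(x))
I = -log₂(23/160) = -log₂(0.1437)
I = 2.7984 bits


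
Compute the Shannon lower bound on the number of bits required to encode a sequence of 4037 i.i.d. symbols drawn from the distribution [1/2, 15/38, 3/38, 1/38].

Entropy H = 1.4566 bits/symbol
Minimum bits = H × n = 1.4566 × 4037
= 5880.46 bits
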